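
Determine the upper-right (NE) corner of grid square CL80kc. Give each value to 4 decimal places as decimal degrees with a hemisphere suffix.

Field C=2, L=11: +2·20° lon, +11·10° lat → SW at lon -140°, lat 20°.
Square 8, 0: +8·2° lon, +0·1° lat → SW at lon -124°, lat 20°.
Subsquare k=10, c=2: +10·0.0833333° lon, +2·0.0416667° lat → SW at lon -123.167°, lat 20.0833°.
Cell spans 0.0833333° lon × 0.0416667° lat. NE corner is SW corner plus one full cell.
latitude 20.1250° N, longitude 123.0833° W.

20.1250° N, 123.0833° W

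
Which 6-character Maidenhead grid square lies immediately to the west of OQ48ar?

Longitude subsquare a = 0; −1 → -1, wraps to 23 = x, carry into square.
Longitude square 4; −1 → 3.
The latitude characters are unchanged.

OQ38xr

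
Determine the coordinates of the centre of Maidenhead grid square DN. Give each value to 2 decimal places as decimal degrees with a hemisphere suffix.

45.00° N, 110.00° W

Field D=3, N=13: +3·20° lon, +13·10° lat → SW at lon -120°, lat 40°.
Cell spans 20° lon × 10° lat. Centre is SW corner plus half of each.
latitude 45.00° N, longitude 110.00° W.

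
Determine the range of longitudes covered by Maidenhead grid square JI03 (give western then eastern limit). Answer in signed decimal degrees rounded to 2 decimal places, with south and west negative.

Field J=9, I=8: +9·20° lon, +8·10° lat → SW at lon 0°, lat -10°.
Square 0, 3: +0·2° lon, +3·1° lat → SW at lon 0°, lat -7°.
Cell spans 2° lon × 1° lat.
west 0.00, east 2.00.

0.00, 2.00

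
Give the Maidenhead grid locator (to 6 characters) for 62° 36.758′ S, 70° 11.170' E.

MC57cj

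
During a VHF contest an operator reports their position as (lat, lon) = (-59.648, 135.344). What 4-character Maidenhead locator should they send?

Add 180° to longitude and 90° to latitude: 315.34, 30.35.
Field: lon ⌊315.34/20⌋ = 15 → P; lat ⌊30.35/10⌋ = 3 → D.
Square: lon ⌊15.34/2⌋ = 7; lat ⌊0.35/1⌋ = 0.

PD70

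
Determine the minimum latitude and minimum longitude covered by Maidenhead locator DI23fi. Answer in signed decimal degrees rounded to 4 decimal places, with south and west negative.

-6.6667, -115.5833

Field D=3, I=8: +3·20° lon, +8·10° lat → SW at lon -120°, lat -10°.
Square 2, 3: +2·2° lon, +3·1° lat → SW at lon -116°, lat -7°.
Subsquare f=5, i=8: +5·0.0833333° lon, +8·0.0416667° lat → SW at lon -115.583°, lat -6.66667°.
latitude -6.6667, longitude -115.5833.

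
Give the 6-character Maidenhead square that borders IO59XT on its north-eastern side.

Longitude subsquare x = 23; +1 → 24, wraps to 0 = a, carry into square.
Longitude square 5; +1 → 6.
Latitude subsquare t = 19; +1 → 20 = u.

IO69au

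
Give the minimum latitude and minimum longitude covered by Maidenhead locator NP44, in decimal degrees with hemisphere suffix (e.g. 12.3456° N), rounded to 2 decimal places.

Field N=13, P=15: +13·20° lon, +15·10° lat → SW at lon 80°, lat 60°.
Square 4, 4: +4·2° lon, +4·1° lat → SW at lon 88°, lat 64°.
latitude 64.00° N, longitude 88.00° E.

64.00° N, 88.00° E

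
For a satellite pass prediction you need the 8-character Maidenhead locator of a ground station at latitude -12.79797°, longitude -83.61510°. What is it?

EH87ee68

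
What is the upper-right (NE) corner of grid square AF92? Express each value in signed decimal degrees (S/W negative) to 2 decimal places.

Field A=0, F=5: +0·20° lon, +5·10° lat → SW at lon -180°, lat -40°.
Square 9, 2: +9·2° lon, +2·1° lat → SW at lon -162°, lat -38°.
Cell spans 2° lon × 1° lat. NE corner is SW corner plus one full cell.
latitude -37.00, longitude -160.00.

-37.00, -160.00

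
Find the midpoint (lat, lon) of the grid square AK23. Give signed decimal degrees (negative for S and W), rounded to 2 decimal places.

13.50, -175.00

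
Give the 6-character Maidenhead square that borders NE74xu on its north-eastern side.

Longitude subsquare x = 23; +1 → 24, wraps to 0 = a, carry into square.
Longitude square 7; +1 → 8.
Latitude subsquare u = 20; +1 → 21 = v.

NE84av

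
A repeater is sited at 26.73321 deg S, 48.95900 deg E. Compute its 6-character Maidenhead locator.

LG43lg

Shift to the Maidenhead origin (180°W, 90°S): lon 228.9590, lat 63.2668.
Field: lon ⌊228.9590/20⌋ = 11 → L; lat ⌊63.2668/10⌋ = 6 → G.
Square: lon ⌊8.9590/2⌋ = 4; lat ⌊3.2668/1⌋ = 3.
Subsquare: lon ⌊0.9590/0.0833333⌋ = 11 → l; lat ⌊0.2668/0.0416667⌋ = 6 → g.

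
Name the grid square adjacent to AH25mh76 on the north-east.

Longitude extended square 7; +1 → 8.
Latitude extended square 6; +1 → 7.

AH25mh87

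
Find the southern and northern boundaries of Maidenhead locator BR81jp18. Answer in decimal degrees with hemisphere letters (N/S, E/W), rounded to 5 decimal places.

81.65833° N, 81.66250° N

Field B=1, R=17: +1·20° lon, +17·10° lat → SW at lon -160°, lat 80°.
Square 8, 1: +8·2° lon, +1·1° lat → SW at lon -144°, lat 81°.
Subsquare j=9, p=15: +9·0.0833333° lon, +15·0.0416667° lat → SW at lon -143.25°, lat 81.625°.
Extended square 1, 8: +1·0.00833333° lon, +8·0.00416667° lat → SW at lon -143.242°, lat 81.6583°.
Cell spans 0.00833333° lon × 0.00416667° lat.
south 81.65833° N, north 81.66250° N.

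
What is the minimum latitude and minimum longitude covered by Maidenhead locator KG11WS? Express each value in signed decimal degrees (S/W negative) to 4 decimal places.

Field K=10, G=6: +10·20° lon, +6·10° lat → SW at lon 20°, lat -30°.
Square 1, 1: +1·2° lon, +1·1° lat → SW at lon 22°, lat -29°.
Subsquare w=22, s=18: +22·0.0833333° lon, +18·0.0416667° lat → SW at lon 23.8333°, lat -28.25°.
latitude -28.2500, longitude 23.8333.

-28.2500, 23.8333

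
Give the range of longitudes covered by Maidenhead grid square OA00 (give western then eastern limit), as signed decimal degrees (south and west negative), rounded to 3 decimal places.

100.000, 102.000

Field O=14, A=0: +14·20° lon, +0·10° lat → SW at lon 100°, lat -90°.
Square 0, 0: +0·2° lon, +0·1° lat → SW at lon 100°, lat -90°.
Cell spans 2° lon × 1° lat.
west 100.000, east 102.000.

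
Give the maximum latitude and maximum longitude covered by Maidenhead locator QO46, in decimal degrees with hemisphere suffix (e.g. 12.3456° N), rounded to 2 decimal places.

57.00° N, 150.00° E

Field Q=16, O=14: +16·20° lon, +14·10° lat → SW at lon 140°, lat 50°.
Square 4, 6: +4·2° lon, +6·1° lat → SW at lon 148°, lat 56°.
Cell spans 2° lon × 1° lat. NE corner is SW corner plus one full cell.
latitude 57.00° N, longitude 150.00° E.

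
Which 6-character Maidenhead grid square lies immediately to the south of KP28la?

Latitude subsquare a = 0; −1 → -1, wraps to 23 = x, carry into square.
Latitude square 8; −1 → 7.
The longitude characters are unchanged.

KP27lx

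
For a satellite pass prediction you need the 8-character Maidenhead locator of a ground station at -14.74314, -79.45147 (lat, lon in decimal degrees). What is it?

Offset from 180°W / 90°S: lon 100.54853°, lat 75.25686°.
Field (20°×10°, letters A–R): lon ⌊100.54853/20⌋ = 5 → F; lat ⌊75.25686/10⌋ = 7 → H.
Square (2°×1°, digits 0–9): lon ⌊0.54853/2⌋ = 0; lat ⌊5.25686/1⌋ = 5.
Subsquare (5′×2.5′, letters a–x): lon ⌊0.54853/0.0833333⌋ = 6 → g; lat ⌊0.25686/0.0416667⌋ = 6 → g.
Extended square (30″×15″, digits 0–9): lon ⌊0.04853/0.00833333⌋ = 5; lat ⌊0.00686/0.00416667⌋ = 1.

FH05gg51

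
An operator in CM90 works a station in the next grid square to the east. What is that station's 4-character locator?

DM00

Longitude square 9; +1 → 10, wraps to 0, carry into field.
Longitude field C = 2; +1 → 3 = D.
The latitude characters are unchanged.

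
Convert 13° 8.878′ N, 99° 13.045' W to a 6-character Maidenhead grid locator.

EK03jd

Add 180° to longitude and 90° to latitude: 80.7826, 103.1480.
Field: lon ⌊80.7826/20⌋ = 4 → E; lat ⌊103.1480/10⌋ = 10 → K.
Square: lon ⌊0.7826/2⌋ = 0; lat ⌊3.1480/1⌋ = 3.
Subsquare: lon ⌊0.7826/0.0833333⌋ = 9 → j; lat ⌊0.1480/0.0416667⌋ = 3 → d.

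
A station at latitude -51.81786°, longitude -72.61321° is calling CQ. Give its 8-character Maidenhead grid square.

FD38qe63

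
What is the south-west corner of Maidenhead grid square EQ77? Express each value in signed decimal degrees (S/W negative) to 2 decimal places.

77.00, -86.00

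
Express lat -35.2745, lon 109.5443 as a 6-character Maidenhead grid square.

Shift to the Maidenhead origin (180°W, 90°S): lon 289.5443, lat 54.7255.
Field: lon ⌊289.5443/20⌋ = 14 → O; lat ⌊54.7255/10⌋ = 5 → F.
Square: lon ⌊9.5443/2⌋ = 4; lat ⌊4.7255/1⌋ = 4.
Subsquare: lon ⌊1.5443/0.0833333⌋ = 18 → s; lat ⌊0.7255/0.0416667⌋ = 17 → r.

OF44sr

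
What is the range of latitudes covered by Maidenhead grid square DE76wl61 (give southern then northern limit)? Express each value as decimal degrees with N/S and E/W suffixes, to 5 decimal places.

43.53750° S, 43.53333° S

Field D=3, E=4: +3·20° lon, +4·10° lat → SW at lon -120°, lat -50°.
Square 7, 6: +7·2° lon, +6·1° lat → SW at lon -106°, lat -44°.
Subsquare w=22, l=11: +22·0.0833333° lon, +11·0.0416667° lat → SW at lon -104.167°, lat -43.5417°.
Extended square 6, 1: +6·0.00833333° lon, +1·0.00416667° lat → SW at lon -104.117°, lat -43.5375°.
Cell spans 0.00833333° lon × 0.00416667° lat.
south 43.53750° S, north 43.53333° S.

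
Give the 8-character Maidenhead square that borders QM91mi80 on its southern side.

QM91mh89

Latitude extended square 0; −1 → -1, wraps to 9, carry into subsquare.
Latitude subsquare i = 8; −1 → 7 = h.
The longitude characters are unchanged.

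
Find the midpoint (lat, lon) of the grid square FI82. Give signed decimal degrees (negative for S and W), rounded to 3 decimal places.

Field F=5, I=8: +5·20° lon, +8·10° lat → SW at lon -80°, lat -10°.
Square 8, 2: +8·2° lon, +2·1° lat → SW at lon -64°, lat -8°.
Cell spans 2° lon × 1° lat. Centre is SW corner plus half of each.
latitude -7.500, longitude -63.000.

-7.500, -63.000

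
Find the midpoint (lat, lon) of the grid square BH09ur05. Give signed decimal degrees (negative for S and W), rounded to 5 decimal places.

Field B=1, H=7: +1·20° lon, +7·10° lat → SW at lon -160°, lat -20°.
Square 0, 9: +0·2° lon, +9·1° lat → SW at lon -160°, lat -11°.
Subsquare u=20, r=17: +20·0.0833333° lon, +17·0.0416667° lat → SW at lon -158.333°, lat -10.2917°.
Extended square 0, 5: +0·0.00833333° lon, +5·0.00416667° lat → SW at lon -158.333°, lat -10.2708°.
Cell spans 0.00833333° lon × 0.00416667° lat. Centre is SW corner plus half of each.
latitude -10.26875, longitude -158.32917.

-10.26875, -158.32917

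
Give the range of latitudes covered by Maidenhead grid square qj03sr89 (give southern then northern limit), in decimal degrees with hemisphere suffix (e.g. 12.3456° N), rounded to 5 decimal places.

3.74583° N, 3.75000° N

Field Q=16, J=9: +16·20° lon, +9·10° lat → SW at lon 140°, lat 0°.
Square 0, 3: +0·2° lon, +3·1° lat → SW at lon 140°, lat 3°.
Subsquare s=18, r=17: +18·0.0833333° lon, +17·0.0416667° lat → SW at lon 141.5°, lat 3.70833°.
Extended square 8, 9: +8·0.00833333° lon, +9·0.00416667° lat → SW at lon 141.567°, lat 3.74583°.
Cell spans 0.00833333° lon × 0.00416667° lat.
south 3.74583° N, north 3.75000° N.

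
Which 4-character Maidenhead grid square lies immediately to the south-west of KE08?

Longitude square 0; −1 → -1, wraps to 9, carry into field.
Longitude field K = 10; −1 → 9 = J.
Latitude square 8; −1 → 7.

JE97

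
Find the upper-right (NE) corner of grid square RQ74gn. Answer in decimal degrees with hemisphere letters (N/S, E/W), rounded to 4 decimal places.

74.5833° N, 174.5833° E

Field R=17, Q=16: +17·20° lon, +16·10° lat → SW at lon 160°, lat 70°.
Square 7, 4: +7·2° lon, +4·1° lat → SW at lon 174°, lat 74°.
Subsquare g=6, n=13: +6·0.0833333° lon, +13·0.0416667° lat → SW at lon 174.5°, lat 74.5417°.
Cell spans 0.0833333° lon × 0.0416667° lat. NE corner is SW corner plus one full cell.
latitude 74.5833° N, longitude 174.5833° E.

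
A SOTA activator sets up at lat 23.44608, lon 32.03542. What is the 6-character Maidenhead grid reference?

KL63ak

Shift to the Maidenhead origin (180°W, 90°S): lon 212.0354, lat 113.4461.
Field: lon ⌊212.0354/20⌋ = 10 → K; lat ⌊113.4461/10⌋ = 11 → L.
Square: lon ⌊12.0354/2⌋ = 6; lat ⌊3.4461/1⌋ = 3.
Subsquare: lon ⌊0.0354/0.0833333⌋ = 0 → a; lat ⌊0.4461/0.0416667⌋ = 10 → k.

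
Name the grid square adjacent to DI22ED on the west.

DI22dd

Longitude subsquare e = 4; −1 → 3 = d.
The latitude characters are unchanged.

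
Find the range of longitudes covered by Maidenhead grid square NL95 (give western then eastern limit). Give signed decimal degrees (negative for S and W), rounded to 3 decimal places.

Field N=13, L=11: +13·20° lon, +11·10° lat → SW at lon 80°, lat 20°.
Square 9, 5: +9·2° lon, +5·1° lat → SW at lon 98°, lat 25°.
Cell spans 2° lon × 1° lat.
west 98.000, east 100.000.

98.000, 100.000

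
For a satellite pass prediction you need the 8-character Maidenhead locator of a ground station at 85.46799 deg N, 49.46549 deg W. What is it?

GR55gl42

Offset from 180°W / 90°S: lon 130.53451°, lat 175.46799°.
Field: lon ⌊130.53451/20⌋ = 6 → G; lat ⌊175.46799/10⌋ = 17 → R.
Square: lon ⌊10.53451/2⌋ = 5; lat ⌊5.46799/1⌋ = 5.
Subsquare: lon ⌊0.53451/0.0833333⌋ = 6 → g; lat ⌊0.46799/0.0416667⌋ = 11 → l.
Extended square: lon ⌊0.03451/0.00833333⌋ = 4; lat ⌊0.00966/0.00416667⌋ = 2.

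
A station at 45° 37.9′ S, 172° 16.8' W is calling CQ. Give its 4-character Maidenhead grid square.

AE34

Offset from 180°W / 90°S: lon 7.72°, lat 44.37°.
Field: 7.72/20 → 0 → A, 44.37/10 → 4 → E; chars AE.
Square: 7.72/2 → 3, 4.37/1 → 4; chars 34.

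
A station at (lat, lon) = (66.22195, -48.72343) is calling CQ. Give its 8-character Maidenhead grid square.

Add 180° to longitude and 90° to latitude: 131.27657, 156.22195.
Field: lon ⌊131.27657/20⌋ = 6 → G; lat ⌊156.22195/10⌋ = 15 → P.
Square: lon ⌊11.27657/2⌋ = 5; lat ⌊6.22195/1⌋ = 6.
Subsquare: lon ⌊1.27657/0.0833333⌋ = 15 → p; lat ⌊0.22195/0.0416667⌋ = 5 → f.
Extended square: lon ⌊0.02657/0.00833333⌋ = 3; lat ⌊0.01362/0.00416667⌋ = 3.

GP56pf33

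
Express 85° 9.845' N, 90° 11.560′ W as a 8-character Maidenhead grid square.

Shift to the Maidenhead origin (180°W, 90°S): lon 89.80733, lat 175.16408.
Field (20°×10°, letters A–R): 89.80733/20 → 4 → E, 175.16408/10 → 17 → R; chars ER.
Square (2°×1°, digits 0–9): 9.80733/2 → 4, 5.16408/1 → 5; chars 45.
Subsquare (5′×2.5′, letters a–x): 1.80733/0.0833333 → 21 → v, 0.16408/0.0416667 → 3 → d; chars vd.
Extended square (30″×15″, digits 0–9): 0.05733/0.00833333 → 6, 0.03908/0.00416667 → 9; chars 69.

ER45vd69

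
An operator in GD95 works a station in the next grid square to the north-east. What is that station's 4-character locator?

HD06

Longitude square 9; +1 → 10, wraps to 0, carry into field.
Longitude field G = 6; +1 → 7 = H.
Latitude square 5; +1 → 6.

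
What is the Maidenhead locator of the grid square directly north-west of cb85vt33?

CB85vt24

Longitude extended square 3; −1 → 2.
Latitude extended square 3; +1 → 4.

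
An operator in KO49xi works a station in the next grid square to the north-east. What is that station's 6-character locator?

KO59aj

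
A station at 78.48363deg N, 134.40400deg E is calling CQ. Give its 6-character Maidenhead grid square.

PQ78el

Offset from 180°W / 90°S: lon 314.4040°, lat 168.4836°.
Field: 314.4040/20 → 15 → P, 168.4836/10 → 16 → Q; chars PQ.
Square: 14.4040/2 → 7, 8.4836/1 → 8; chars 78.
Subsquare: 0.4040/0.0833333 → 4 → e, 0.4836/0.0416667 → 11 → l; chars el.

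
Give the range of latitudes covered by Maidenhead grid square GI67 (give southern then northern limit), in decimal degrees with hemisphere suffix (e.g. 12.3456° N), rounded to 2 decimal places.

3.00° S, 2.00° S

Field G=6, I=8: +6·20° lon, +8·10° lat → SW at lon -60°, lat -10°.
Square 6, 7: +6·2° lon, +7·1° lat → SW at lon -48°, lat -3°.
Cell spans 2° lon × 1° lat.
south 3.00° S, north 2.00° S.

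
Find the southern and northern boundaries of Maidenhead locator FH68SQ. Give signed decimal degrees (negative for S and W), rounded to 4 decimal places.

-11.3333, -11.2917

Field F=5, H=7: +5·20° lon, +7·10° lat → SW at lon -80°, lat -20°.
Square 6, 8: +6·2° lon, +8·1° lat → SW at lon -68°, lat -12°.
Subsquare s=18, q=16: +18·0.0833333° lon, +16·0.0416667° lat → SW at lon -66.5°, lat -11.3333°.
Cell spans 0.0833333° lon × 0.0416667° lat.
south -11.3333, north -11.2917.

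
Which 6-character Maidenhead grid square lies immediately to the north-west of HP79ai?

Longitude subsquare a = 0; −1 → -1, wraps to 23 = x, carry into square.
Longitude square 7; −1 → 6.
Latitude subsquare i = 8; +1 → 9 = j.

HP69xj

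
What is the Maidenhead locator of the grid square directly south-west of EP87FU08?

EP87eu97

Longitude extended square 0; −1 → -1, wraps to 9, carry into subsquare.
Longitude subsquare f = 5; −1 → 4 = e.
Latitude extended square 8; −1 → 7.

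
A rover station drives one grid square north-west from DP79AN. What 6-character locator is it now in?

DP69xo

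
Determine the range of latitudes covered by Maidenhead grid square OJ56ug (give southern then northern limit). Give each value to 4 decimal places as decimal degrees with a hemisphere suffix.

6.2500° N, 6.2917° N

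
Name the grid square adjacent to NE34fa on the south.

Latitude subsquare a = 0; −1 → -1, wraps to 23 = x, carry into square.
Latitude square 4; −1 → 3.
The longitude characters are unchanged.

NE33fx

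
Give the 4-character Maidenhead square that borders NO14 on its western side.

NO04

Longitude square 1; −1 → 0.
The latitude characters are unchanged.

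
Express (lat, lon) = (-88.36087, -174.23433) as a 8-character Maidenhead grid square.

Add 180° to longitude and 90° to latitude: 5.76567, 1.63913.
Field (20°×10°, letters A–R): 5.76567/20 → 0 → A, 1.63913/10 → 0 → A; chars AA.
Square (2°×1°, digits 0–9): 5.76567/2 → 2, 1.63913/1 → 1; chars 21.
Subsquare (5′×2.5′, letters a–x): 1.76567/0.0833333 → 21 → v, 0.63913/0.0416667 → 15 → p; chars vp.
Extended square (30″×15″, digits 0–9): 0.01567/0.00833333 → 1, 0.01413/0.00416667 → 3; chars 13.

AA21vp13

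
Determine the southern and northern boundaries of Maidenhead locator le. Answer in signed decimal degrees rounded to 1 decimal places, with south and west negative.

Field L=11, E=4: +11·20° lon, +4·10° lat → SW at lon 40°, lat -50°.
Cell spans 20° lon × 10° lat.
south -50.0, north -40.0.

-50.0, -40.0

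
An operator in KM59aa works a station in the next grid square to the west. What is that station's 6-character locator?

Longitude subsquare a = 0; −1 → -1, wraps to 23 = x, carry into square.
Longitude square 5; −1 → 4.
The latitude characters are unchanged.

KM49xa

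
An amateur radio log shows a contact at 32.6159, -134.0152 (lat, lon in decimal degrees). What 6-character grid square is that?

CM22xo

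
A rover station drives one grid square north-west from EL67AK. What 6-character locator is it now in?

EL57xl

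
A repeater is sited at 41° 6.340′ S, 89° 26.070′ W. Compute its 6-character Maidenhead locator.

Add 180° to longitude and 90° to latitude: 90.5655, 48.8943.
Field: 90.5655/20 → 4 → E, 48.8943/10 → 4 → E; chars EE.
Square: 10.5655/2 → 5, 8.8943/1 → 8; chars 58.
Subsquare: 0.5655/0.0833333 → 6 → g, 0.8943/0.0416667 → 21 → v; chars gv.

EE58gv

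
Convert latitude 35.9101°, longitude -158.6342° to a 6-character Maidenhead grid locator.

BM05qv

Offset from 180°W / 90°S: lon 21.3658°, lat 125.9101°.
Field (20°×10°, letters A–R): lon ⌊21.3658/20⌋ = 1 → B; lat ⌊125.9101/10⌋ = 12 → M.
Square (2°×1°, digits 0–9): lon ⌊1.3658/2⌋ = 0; lat ⌊5.9101/1⌋ = 5.
Subsquare (5′×2.5′, letters a–x): lon ⌊1.3658/0.0833333⌋ = 16 → q; lat ⌊0.9101/0.0416667⌋ = 21 → v.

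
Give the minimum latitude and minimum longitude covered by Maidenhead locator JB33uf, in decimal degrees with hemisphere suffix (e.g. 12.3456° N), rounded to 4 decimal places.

76.7917° S, 7.6667° E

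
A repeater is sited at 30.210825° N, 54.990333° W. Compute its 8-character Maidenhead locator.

Add 180° to longitude and 90° to latitude: 125.00967, 120.21082.
Field (20°×10°, letters A–R): 125.00967/20 → 6 → G, 120.21082/10 → 12 → M; chars GM.
Square (2°×1°, digits 0–9): 5.00967/2 → 2, 0.21082/1 → 0; chars 20.
Subsquare (5′×2.5′, letters a–x): 1.00967/0.0833333 → 12 → m, 0.21082/0.0416667 → 5 → f; chars mf.
Extended square (30″×15″, digits 0–9): 0.00967/0.00833333 → 1, 0.00249/0.00416667 → 0; chars 10.

GM20mf10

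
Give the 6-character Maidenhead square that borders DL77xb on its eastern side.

Longitude subsquare x = 23; +1 → 24, wraps to 0 = a, carry into square.
Longitude square 7; +1 → 8.
The latitude characters are unchanged.

DL87ab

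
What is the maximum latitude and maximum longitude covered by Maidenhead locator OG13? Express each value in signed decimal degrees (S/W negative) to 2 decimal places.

-26.00, 104.00

Field O=14, G=6: +14·20° lon, +6·10° lat → SW at lon 100°, lat -30°.
Square 1, 3: +1·2° lon, +3·1° lat → SW at lon 102°, lat -27°.
Cell spans 2° lon × 1° lat. NE corner is SW corner plus one full cell.
latitude -26.00, longitude 104.00.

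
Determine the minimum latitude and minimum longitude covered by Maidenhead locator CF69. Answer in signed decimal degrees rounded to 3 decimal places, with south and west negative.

Field C=2, F=5: +2·20° lon, +5·10° lat → SW at lon -140°, lat -40°.
Square 6, 9: +6·2° lon, +9·1° lat → SW at lon -128°, lat -31°.
latitude -31.000, longitude -128.000.

-31.000, -128.000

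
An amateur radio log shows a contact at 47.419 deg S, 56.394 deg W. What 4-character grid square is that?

Shift to the Maidenhead origin (180°W, 90°S): lon 123.61, lat 42.58.
Field: lon ⌊123.61/20⌋ = 6 → G; lat ⌊42.58/10⌋ = 4 → E.
Square: lon ⌊3.61/2⌋ = 1; lat ⌊2.58/1⌋ = 2.

GE12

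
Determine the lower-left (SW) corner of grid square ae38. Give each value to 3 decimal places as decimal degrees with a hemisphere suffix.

Field A=0, E=4: +0·20° lon, +4·10° lat → SW at lon -180°, lat -50°.
Square 3, 8: +3·2° lon, +8·1° lat → SW at lon -174°, lat -42°.
latitude 42.000° S, longitude 174.000° W.

42.000° S, 174.000° W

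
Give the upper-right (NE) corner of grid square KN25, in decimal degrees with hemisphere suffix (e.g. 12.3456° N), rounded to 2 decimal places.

Field K=10, N=13: +10·20° lon, +13·10° lat → SW at lon 20°, lat 40°.
Square 2, 5: +2·2° lon, +5·1° lat → SW at lon 24°, lat 45°.
Cell spans 2° lon × 1° lat. NE corner is SW corner plus one full cell.
latitude 46.00° N, longitude 26.00° E.

46.00° N, 26.00° E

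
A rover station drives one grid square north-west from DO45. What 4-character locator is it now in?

Longitude square 4; −1 → 3.
Latitude square 5; +1 → 6.

DO36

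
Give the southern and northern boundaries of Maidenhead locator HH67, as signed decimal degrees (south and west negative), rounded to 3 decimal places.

Field H=7, H=7: +7·20° lon, +7·10° lat → SW at lon -40°, lat -20°.
Square 6, 7: +6·2° lon, +7·1° lat → SW at lon -28°, lat -13°.
Cell spans 2° lon × 1° lat.
south -13.000, north -12.000.

-13.000, -12.000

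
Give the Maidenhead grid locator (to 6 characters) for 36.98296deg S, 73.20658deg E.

Shift to the Maidenhead origin (180°W, 90°S): lon 253.2066, lat 53.0170.
Field (20°×10°, letters A–R): lon ⌊253.2066/20⌋ = 12 → M; lat ⌊53.0170/10⌋ = 5 → F.
Square (2°×1°, digits 0–9): lon ⌊13.2066/2⌋ = 6; lat ⌊3.0170/1⌋ = 3.
Subsquare (5′×2.5′, letters a–x): lon ⌊1.2066/0.0833333⌋ = 14 → o; lat ⌊0.0170/0.0416667⌋ = 0 → a.

MF63oa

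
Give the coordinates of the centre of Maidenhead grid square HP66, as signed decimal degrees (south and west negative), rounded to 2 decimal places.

66.50, -27.00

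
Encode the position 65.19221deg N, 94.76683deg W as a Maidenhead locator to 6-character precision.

EP25oe

Shift to the Maidenhead origin (180°W, 90°S): lon 85.2332, lat 155.1922.
Field: lon ⌊85.2332/20⌋ = 4 → E; lat ⌊155.1922/10⌋ = 15 → P.
Square: lon ⌊5.2332/2⌋ = 2; lat ⌊5.1922/1⌋ = 5.
Subsquare: lon ⌊1.2332/0.0833333⌋ = 14 → o; lat ⌊0.1922/0.0416667⌋ = 4 → e.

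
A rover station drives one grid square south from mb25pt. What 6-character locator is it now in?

MB25ps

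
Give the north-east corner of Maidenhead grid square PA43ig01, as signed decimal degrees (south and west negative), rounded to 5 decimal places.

-86.74167, 128.67500

Field P=15, A=0: +15·20° lon, +0·10° lat → SW at lon 120°, lat -90°.
Square 4, 3: +4·2° lon, +3·1° lat → SW at lon 128°, lat -87°.
Subsquare i=8, g=6: +8·0.0833333° lon, +6·0.0416667° lat → SW at lon 128.667°, lat -86.75°.
Extended square 0, 1: +0·0.00833333° lon, +1·0.00416667° lat → SW at lon 128.667°, lat -86.7458°.
Cell spans 0.00833333° lon × 0.00416667° lat. NE corner is SW corner plus one full cell.
latitude -86.74167, longitude 128.67500.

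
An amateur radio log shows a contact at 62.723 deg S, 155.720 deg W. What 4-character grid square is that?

Add 180° to longitude and 90° to latitude: 24.28, 27.28.
Field: lon ⌊24.28/20⌋ = 1 → B; lat ⌊27.28/10⌋ = 2 → C.
Square: lon ⌊4.28/2⌋ = 2; lat ⌊7.28/1⌋ = 7.

BC27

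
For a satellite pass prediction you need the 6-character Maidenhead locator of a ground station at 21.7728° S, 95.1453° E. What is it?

NG78nf

Shift to the Maidenhead origin (180°W, 90°S): lon 275.1453, lat 68.2272.
Field (20°×10°, letters A–R): lon ⌊275.1453/20⌋ = 13 → N; lat ⌊68.2272/10⌋ = 6 → G.
Square (2°×1°, digits 0–9): lon ⌊15.1453/2⌋ = 7; lat ⌊8.2272/1⌋ = 8.
Subsquare (5′×2.5′, letters a–x): lon ⌊1.1453/0.0833333⌋ = 13 → n; lat ⌊0.2272/0.0416667⌋ = 5 → f.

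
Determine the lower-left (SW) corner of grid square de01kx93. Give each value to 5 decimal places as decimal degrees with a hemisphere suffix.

Field D=3, E=4: +3·20° lon, +4·10° lat → SW at lon -120°, lat -50°.
Square 0, 1: +0·2° lon, +1·1° lat → SW at lon -120°, lat -49°.
Subsquare k=10, x=23: +10·0.0833333° lon, +23·0.0416667° lat → SW at lon -119.167°, lat -48.0417°.
Extended square 9, 3: +9·0.00833333° lon, +3·0.00416667° lat → SW at lon -119.092°, lat -48.0292°.
latitude 48.02917° S, longitude 119.09167° W.

48.02917° S, 119.09167° W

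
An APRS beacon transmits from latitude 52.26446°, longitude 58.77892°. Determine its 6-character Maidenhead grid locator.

LO92jg

Offset from 180°W / 90°S: lon 238.7789°, lat 142.2645°.
Field: 238.7789/20 → 11 → L, 142.2645/10 → 14 → O; chars LO.
Square: 18.7789/2 → 9, 2.2645/1 → 2; chars 92.
Subsquare: 0.7789/0.0833333 → 9 → j, 0.2645/0.0416667 → 6 → g; chars jg.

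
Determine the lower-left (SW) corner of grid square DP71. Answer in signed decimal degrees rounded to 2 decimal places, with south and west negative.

Field D=3, P=15: +3·20° lon, +15·10° lat → SW at lon -120°, lat 60°.
Square 7, 1: +7·2° lon, +1·1° lat → SW at lon -106°, lat 61°.
latitude 61.00, longitude -106.00.

61.00, -106.00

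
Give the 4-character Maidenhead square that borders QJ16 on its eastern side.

QJ26

Longitude square 1; +1 → 2.
The latitude characters are unchanged.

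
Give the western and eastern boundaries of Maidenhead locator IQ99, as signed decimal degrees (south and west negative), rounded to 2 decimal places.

-2.00, 0.00

Field I=8, Q=16: +8·20° lon, +16·10° lat → SW at lon -20°, lat 70°.
Square 9, 9: +9·2° lon, +9·1° lat → SW at lon -2°, lat 79°.
Cell spans 2° lon × 1° lat.
west -2.00, east 0.00.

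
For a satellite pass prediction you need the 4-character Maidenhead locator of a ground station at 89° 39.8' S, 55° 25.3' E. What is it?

Shift to the Maidenhead origin (180°W, 90°S): lon 235.42, lat 0.34.
Field (20°×10°, letters A–R): lon ⌊235.42/20⌋ = 11 → L; lat ⌊0.34/10⌋ = 0 → A.
Square (2°×1°, digits 0–9): lon ⌊15.42/2⌋ = 7; lat ⌊0.34/1⌋ = 0.

LA70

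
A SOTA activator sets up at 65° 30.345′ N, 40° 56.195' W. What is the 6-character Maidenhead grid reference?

GP95mm

Shift to the Maidenhead origin (180°W, 90°S): lon 139.0634, lat 155.5058.
Field: 139.0634/20 → 6 → G, 155.5058/10 → 15 → P; chars GP.
Square: 19.0634/2 → 9, 5.5058/1 → 5; chars 95.
Subsquare: 1.0634/0.0833333 → 12 → m, 0.5058/0.0416667 → 12 → m; chars mm.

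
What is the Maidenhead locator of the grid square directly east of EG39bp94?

EG39cp04

Longitude extended square 9; +1 → 10, wraps to 0, carry into subsquare.
Longitude subsquare b = 1; +1 → 2 = c.
The latitude characters are unchanged.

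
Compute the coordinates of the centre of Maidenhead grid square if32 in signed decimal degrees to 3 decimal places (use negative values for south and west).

Field I=8, F=5: +8·20° lon, +5·10° lat → SW at lon -20°, lat -40°.
Square 3, 2: +3·2° lon, +2·1° lat → SW at lon -14°, lat -38°.
Cell spans 2° lon × 1° lat. Centre is SW corner plus half of each.
latitude -37.500, longitude -13.000.

-37.500, -13.000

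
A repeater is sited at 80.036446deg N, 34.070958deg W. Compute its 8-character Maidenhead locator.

HR20xa18

Add 180° to longitude and 90° to latitude: 145.92904, 170.03645.
Field: 145.92904/20 → 7 → H, 170.03645/10 → 17 → R; chars HR.
Square: 5.92904/2 → 2, 0.03645/1 → 0; chars 20.
Subsquare: 1.92904/0.0833333 → 23 → x, 0.03645/0.0416667 → 0 → a; chars xa.
Extended square: 0.01238/0.00833333 → 1, 0.03645/0.00416667 → 8; chars 18.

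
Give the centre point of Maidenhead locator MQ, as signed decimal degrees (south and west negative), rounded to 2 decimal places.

75.00, 70.00

Field M=12, Q=16: +12·20° lon, +16·10° lat → SW at lon 60°, lat 70°.
Cell spans 20° lon × 10° lat. Centre is SW corner plus half of each.
latitude 75.00, longitude 70.00.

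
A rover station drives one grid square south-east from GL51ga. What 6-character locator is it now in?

GL50hx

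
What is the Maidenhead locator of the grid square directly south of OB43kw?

OB43kv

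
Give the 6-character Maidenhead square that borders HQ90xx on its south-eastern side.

IQ00aw

Longitude subsquare x = 23; +1 → 24, wraps to 0 = a, carry into square.
Longitude square 9; +1 → 10, wraps to 0, carry into field.
Longitude field H = 7; +1 → 8 = I.
Latitude subsquare x = 23; −1 → 22 = w.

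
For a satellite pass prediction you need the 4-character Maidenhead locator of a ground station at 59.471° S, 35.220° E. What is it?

KD70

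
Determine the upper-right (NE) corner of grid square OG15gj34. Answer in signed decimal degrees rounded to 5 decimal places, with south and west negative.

Field O=14, G=6: +14·20° lon, +6·10° lat → SW at lon 100°, lat -30°.
Square 1, 5: +1·2° lon, +5·1° lat → SW at lon 102°, lat -25°.
Subsquare g=6, j=9: +6·0.0833333° lon, +9·0.0416667° lat → SW at lon 102.5°, lat -24.625°.
Extended square 3, 4: +3·0.00833333° lon, +4·0.00416667° lat → SW at lon 102.525°, lat -24.6083°.
Cell spans 0.00833333° lon × 0.00416667° lat. NE corner is SW corner plus one full cell.
latitude -24.60417, longitude 102.53333.

-24.60417, 102.53333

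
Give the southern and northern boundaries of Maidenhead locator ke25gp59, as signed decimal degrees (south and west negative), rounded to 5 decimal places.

-44.33750, -44.33333

Field K=10, E=4: +10·20° lon, +4·10° lat → SW at lon 20°, lat -50°.
Square 2, 5: +2·2° lon, +5·1° lat → SW at lon 24°, lat -45°.
Subsquare g=6, p=15: +6·0.0833333° lon, +15·0.0416667° lat → SW at lon 24.5°, lat -44.375°.
Extended square 5, 9: +5·0.00833333° lon, +9·0.00416667° lat → SW at lon 24.5417°, lat -44.3375°.
Cell spans 0.00833333° lon × 0.00416667° lat.
south -44.33750, north -44.33333.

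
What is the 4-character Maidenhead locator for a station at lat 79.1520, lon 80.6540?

NQ09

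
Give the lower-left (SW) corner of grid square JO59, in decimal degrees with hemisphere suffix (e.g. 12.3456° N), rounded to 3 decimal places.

59.000° N, 10.000° E

Field J=9, O=14: +9·20° lon, +14·10° lat → SW at lon 0°, lat 50°.
Square 5, 9: +5·2° lon, +9·1° lat → SW at lon 10°, lat 59°.
latitude 59.000° N, longitude 10.000° E.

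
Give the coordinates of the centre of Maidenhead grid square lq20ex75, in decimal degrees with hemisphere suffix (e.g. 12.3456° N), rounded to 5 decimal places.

70.98125° N, 44.39583° E

Field L=11, Q=16: +11·20° lon, +16·10° lat → SW at lon 40°, lat 70°.
Square 2, 0: +2·2° lon, +0·1° lat → SW at lon 44°, lat 70°.
Subsquare e=4, x=23: +4·0.0833333° lon, +23·0.0416667° lat → SW at lon 44.3333°, lat 70.9583°.
Extended square 7, 5: +7·0.00833333° lon, +5·0.00416667° lat → SW at lon 44.3917°, lat 70.9792°.
Cell spans 0.00833333° lon × 0.00416667° lat. Centre is SW corner plus half of each.
latitude 70.98125° N, longitude 44.39583° E.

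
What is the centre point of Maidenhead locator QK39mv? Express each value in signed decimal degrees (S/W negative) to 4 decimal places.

Field Q=16, K=10: +16·20° lon, +10·10° lat → SW at lon 140°, lat 10°.
Square 3, 9: +3·2° lon, +9·1° lat → SW at lon 146°, lat 19°.
Subsquare m=12, v=21: +12·0.0833333° lon, +21·0.0416667° lat → SW at lon 147°, lat 19.875°.
Cell spans 0.0833333° lon × 0.0416667° lat. Centre is SW corner plus half of each.
latitude 19.8958, longitude 147.0417.

19.8958, 147.0417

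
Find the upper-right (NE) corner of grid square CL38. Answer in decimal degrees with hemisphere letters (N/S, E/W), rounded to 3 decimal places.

Field C=2, L=11: +2·20° lon, +11·10° lat → SW at lon -140°, lat 20°.
Square 3, 8: +3·2° lon, +8·1° lat → SW at lon -134°, lat 28°.
Cell spans 2° lon × 1° lat. NE corner is SW corner plus one full cell.
latitude 29.000° N, longitude 132.000° W.

29.000° N, 132.000° W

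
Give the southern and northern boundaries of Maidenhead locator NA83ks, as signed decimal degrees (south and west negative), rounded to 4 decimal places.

Field N=13, A=0: +13·20° lon, +0·10° lat → SW at lon 80°, lat -90°.
Square 8, 3: +8·2° lon, +3·1° lat → SW at lon 96°, lat -87°.
Subsquare k=10, s=18: +10·0.0833333° lon, +18·0.0416667° lat → SW at lon 96.8333°, lat -86.25°.
Cell spans 0.0833333° lon × 0.0416667° lat.
south -86.2500, north -86.2083.

-86.2500, -86.2083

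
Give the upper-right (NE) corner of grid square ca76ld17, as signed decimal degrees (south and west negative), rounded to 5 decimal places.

Field C=2, A=0: +2·20° lon, +0·10° lat → SW at lon -140°, lat -90°.
Square 7, 6: +7·2° lon, +6·1° lat → SW at lon -126°, lat -84°.
Subsquare l=11, d=3: +11·0.0833333° lon, +3·0.0416667° lat → SW at lon -125.083°, lat -83.875°.
Extended square 1, 7: +1·0.00833333° lon, +7·0.00416667° lat → SW at lon -125.075°, lat -83.8458°.
Cell spans 0.00833333° lon × 0.00416667° lat. NE corner is SW corner plus one full cell.
latitude -83.84167, longitude -125.06667.

-83.84167, -125.06667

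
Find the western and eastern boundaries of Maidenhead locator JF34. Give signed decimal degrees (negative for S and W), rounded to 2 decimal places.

6.00, 8.00

Field J=9, F=5: +9·20° lon, +5·10° lat → SW at lon 0°, lat -40°.
Square 3, 4: +3·2° lon, +4·1° lat → SW at lon 6°, lat -36°.
Cell spans 2° lon × 1° lat.
west 6.00, east 8.00.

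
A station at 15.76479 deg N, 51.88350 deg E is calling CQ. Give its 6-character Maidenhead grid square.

LK55ws

Offset from 180°W / 90°S: lon 231.8835°, lat 105.7648°.
Field: lon ⌊231.8835/20⌋ = 11 → L; lat ⌊105.7648/10⌋ = 10 → K.
Square: lon ⌊11.8835/2⌋ = 5; lat ⌊5.7648/1⌋ = 5.
Subsquare: lon ⌊1.8835/0.0833333⌋ = 22 → w; lat ⌊0.7648/0.0416667⌋ = 18 → s.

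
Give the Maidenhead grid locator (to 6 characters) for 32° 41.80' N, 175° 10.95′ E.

RM72oq

Offset from 180°W / 90°S: lon 355.1825°, lat 122.6967°.
Field (20°×10°, letters A–R): 355.1825/20 → 17 → R, 122.6967/10 → 12 → M; chars RM.
Square (2°×1°, digits 0–9): 15.1825/2 → 7, 2.6967/1 → 2; chars 72.
Subsquare (5′×2.5′, letters a–x): 1.1825/0.0833333 → 14 → o, 0.6967/0.0416667 → 16 → q; chars oq.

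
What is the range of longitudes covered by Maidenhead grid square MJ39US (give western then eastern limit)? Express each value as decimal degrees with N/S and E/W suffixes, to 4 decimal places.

67.6667° E, 67.7500° E

Field M=12, J=9: +12·20° lon, +9·10° lat → SW at lon 60°, lat 0°.
Square 3, 9: +3·2° lon, +9·1° lat → SW at lon 66°, lat 9°.
Subsquare u=20, s=18: +20·0.0833333° lon, +18·0.0416667° lat → SW at lon 67.6667°, lat 9.75°.
Cell spans 0.0833333° lon × 0.0416667° lat.
west 67.6667° E, east 67.7500° E.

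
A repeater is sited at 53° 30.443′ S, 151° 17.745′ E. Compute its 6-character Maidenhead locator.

QD56pl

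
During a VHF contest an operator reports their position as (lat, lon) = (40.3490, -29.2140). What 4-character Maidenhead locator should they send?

HN50

Shift to the Maidenhead origin (180°W, 90°S): lon 150.79, lat 130.35.
Field: 150.79/20 → 7 → H, 130.35/10 → 13 → N; chars HN.
Square: 10.79/2 → 5, 0.35/1 → 0; chars 50.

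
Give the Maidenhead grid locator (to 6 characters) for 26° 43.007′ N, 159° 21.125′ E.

QL96qr

Add 180° to longitude and 90° to latitude: 339.3521, 116.7168.
Field: lon ⌊339.3521/20⌋ = 16 → Q; lat ⌊116.7168/10⌋ = 11 → L.
Square: lon ⌊19.3521/2⌋ = 9; lat ⌊6.7168/1⌋ = 6.
Subsquare: lon ⌊1.3521/0.0833333⌋ = 16 → q; lat ⌊0.7168/0.0416667⌋ = 17 → r.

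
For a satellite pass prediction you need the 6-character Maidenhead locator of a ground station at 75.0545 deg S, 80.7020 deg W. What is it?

EB94pw

Offset from 180°W / 90°S: lon 99.2980°, lat 14.9455°.
Field: lon ⌊99.2980/20⌋ = 4 → E; lat ⌊14.9455/10⌋ = 1 → B.
Square: lon ⌊19.2980/2⌋ = 9; lat ⌊4.9455/1⌋ = 4.
Subsquare: lon ⌊1.2980/0.0833333⌋ = 15 → p; lat ⌊0.9455/0.0416667⌋ = 22 → w.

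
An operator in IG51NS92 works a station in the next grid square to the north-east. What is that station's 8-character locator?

IG51os03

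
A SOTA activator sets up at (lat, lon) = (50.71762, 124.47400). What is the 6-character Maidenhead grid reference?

PO20fr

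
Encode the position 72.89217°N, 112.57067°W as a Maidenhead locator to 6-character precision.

DQ32rv

Add 180° to longitude and 90° to latitude: 67.4293, 162.8922.
Field: lon ⌊67.4293/20⌋ = 3 → D; lat ⌊162.8922/10⌋ = 16 → Q.
Square: lon ⌊7.4293/2⌋ = 3; lat ⌊2.8922/1⌋ = 2.
Subsquare: lon ⌊1.4293/0.0833333⌋ = 17 → r; lat ⌊0.8922/0.0416667⌋ = 21 → v.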